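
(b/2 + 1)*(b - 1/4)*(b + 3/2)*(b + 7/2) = b^4/2 + 27*b^3/8 + 27*b^2/4 + 107*b/32 - 21/16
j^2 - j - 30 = (j - 6)*(j + 5)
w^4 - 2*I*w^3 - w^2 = w^2*(w - I)^2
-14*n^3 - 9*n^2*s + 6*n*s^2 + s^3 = (-2*n + s)*(n + s)*(7*n + s)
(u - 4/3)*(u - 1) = u^2 - 7*u/3 + 4/3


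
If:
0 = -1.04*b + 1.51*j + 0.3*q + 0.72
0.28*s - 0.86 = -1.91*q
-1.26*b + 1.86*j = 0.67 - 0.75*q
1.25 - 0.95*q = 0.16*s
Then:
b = 170.83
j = 118.24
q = -5.36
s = 39.66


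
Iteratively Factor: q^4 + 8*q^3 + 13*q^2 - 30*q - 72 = (q - 2)*(q^3 + 10*q^2 + 33*q + 36) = (q - 2)*(q + 3)*(q^2 + 7*q + 12) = (q - 2)*(q + 3)^2*(q + 4)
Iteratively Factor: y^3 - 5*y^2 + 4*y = (y)*(y^2 - 5*y + 4) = y*(y - 1)*(y - 4)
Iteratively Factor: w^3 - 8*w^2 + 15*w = (w - 3)*(w^2 - 5*w) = w*(w - 3)*(w - 5)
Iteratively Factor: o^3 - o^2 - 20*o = (o - 5)*(o^2 + 4*o) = o*(o - 5)*(o + 4)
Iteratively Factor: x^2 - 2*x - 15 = (x + 3)*(x - 5)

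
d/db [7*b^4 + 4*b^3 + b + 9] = 28*b^3 + 12*b^2 + 1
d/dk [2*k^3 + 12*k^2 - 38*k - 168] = 6*k^2 + 24*k - 38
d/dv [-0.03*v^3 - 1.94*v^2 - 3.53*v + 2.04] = -0.09*v^2 - 3.88*v - 3.53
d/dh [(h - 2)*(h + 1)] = 2*h - 1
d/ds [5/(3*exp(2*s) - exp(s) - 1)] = (5 - 30*exp(s))*exp(s)/(-3*exp(2*s) + exp(s) + 1)^2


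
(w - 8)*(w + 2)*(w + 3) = w^3 - 3*w^2 - 34*w - 48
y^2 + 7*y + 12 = (y + 3)*(y + 4)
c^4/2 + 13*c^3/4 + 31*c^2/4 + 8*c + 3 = (c/2 + 1/2)*(c + 3/2)*(c + 2)^2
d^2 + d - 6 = (d - 2)*(d + 3)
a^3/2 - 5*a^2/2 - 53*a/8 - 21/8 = (a/2 + 1/4)*(a - 7)*(a + 3/2)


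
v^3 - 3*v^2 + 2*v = v*(v - 2)*(v - 1)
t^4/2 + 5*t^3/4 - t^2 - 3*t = t*(t/2 + 1)*(t - 3/2)*(t + 2)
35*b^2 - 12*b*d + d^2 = (-7*b + d)*(-5*b + d)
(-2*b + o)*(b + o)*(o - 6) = -2*b^2*o + 12*b^2 - b*o^2 + 6*b*o + o^3 - 6*o^2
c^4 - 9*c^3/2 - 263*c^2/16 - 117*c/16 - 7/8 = (c - 7)*(c + 1/4)^2*(c + 2)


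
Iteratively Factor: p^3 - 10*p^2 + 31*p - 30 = (p - 3)*(p^2 - 7*p + 10) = (p - 3)*(p - 2)*(p - 5)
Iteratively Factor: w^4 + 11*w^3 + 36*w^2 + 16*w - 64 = (w + 4)*(w^3 + 7*w^2 + 8*w - 16) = (w - 1)*(w + 4)*(w^2 + 8*w + 16) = (w - 1)*(w + 4)^2*(w + 4)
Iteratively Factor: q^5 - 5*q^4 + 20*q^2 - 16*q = (q - 1)*(q^4 - 4*q^3 - 4*q^2 + 16*q) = (q - 1)*(q + 2)*(q^3 - 6*q^2 + 8*q) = q*(q - 1)*(q + 2)*(q^2 - 6*q + 8) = q*(q - 2)*(q - 1)*(q + 2)*(q - 4)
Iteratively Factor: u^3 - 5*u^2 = (u)*(u^2 - 5*u) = u^2*(u - 5)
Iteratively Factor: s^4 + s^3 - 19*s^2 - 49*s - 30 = (s - 5)*(s^3 + 6*s^2 + 11*s + 6) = (s - 5)*(s + 2)*(s^2 + 4*s + 3) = (s - 5)*(s + 1)*(s + 2)*(s + 3)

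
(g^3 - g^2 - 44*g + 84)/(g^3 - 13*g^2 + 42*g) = (g^2 + 5*g - 14)/(g*(g - 7))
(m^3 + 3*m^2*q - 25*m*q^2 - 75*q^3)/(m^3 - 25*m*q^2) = (m + 3*q)/m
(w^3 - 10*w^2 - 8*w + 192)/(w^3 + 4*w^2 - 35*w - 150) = (w^2 - 4*w - 32)/(w^2 + 10*w + 25)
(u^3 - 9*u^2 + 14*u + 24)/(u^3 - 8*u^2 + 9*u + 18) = (u - 4)/(u - 3)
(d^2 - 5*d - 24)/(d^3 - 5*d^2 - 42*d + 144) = (d + 3)/(d^2 + 3*d - 18)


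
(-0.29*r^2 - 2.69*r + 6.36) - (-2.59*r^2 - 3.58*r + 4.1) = 2.3*r^2 + 0.89*r + 2.26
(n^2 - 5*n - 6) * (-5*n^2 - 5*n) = -5*n^4 + 20*n^3 + 55*n^2 + 30*n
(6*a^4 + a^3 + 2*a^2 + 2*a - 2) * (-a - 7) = -6*a^5 - 43*a^4 - 9*a^3 - 16*a^2 - 12*a + 14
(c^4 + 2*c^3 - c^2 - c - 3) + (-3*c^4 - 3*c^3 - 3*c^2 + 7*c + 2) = -2*c^4 - c^3 - 4*c^2 + 6*c - 1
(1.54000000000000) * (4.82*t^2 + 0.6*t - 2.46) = 7.4228*t^2 + 0.924*t - 3.7884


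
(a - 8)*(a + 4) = a^2 - 4*a - 32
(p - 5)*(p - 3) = p^2 - 8*p + 15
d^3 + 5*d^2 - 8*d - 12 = (d - 2)*(d + 1)*(d + 6)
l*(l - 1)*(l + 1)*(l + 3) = l^4 + 3*l^3 - l^2 - 3*l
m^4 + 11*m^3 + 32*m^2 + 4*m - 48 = (m - 1)*(m + 2)*(m + 4)*(m + 6)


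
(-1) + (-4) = -5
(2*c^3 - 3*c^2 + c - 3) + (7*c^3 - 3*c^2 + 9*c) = 9*c^3 - 6*c^2 + 10*c - 3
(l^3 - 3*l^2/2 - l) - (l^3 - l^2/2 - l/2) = -l^2 - l/2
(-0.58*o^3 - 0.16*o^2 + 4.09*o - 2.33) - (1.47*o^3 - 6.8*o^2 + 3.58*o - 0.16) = -2.05*o^3 + 6.64*o^2 + 0.51*o - 2.17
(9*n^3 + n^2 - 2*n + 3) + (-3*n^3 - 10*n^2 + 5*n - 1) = 6*n^3 - 9*n^2 + 3*n + 2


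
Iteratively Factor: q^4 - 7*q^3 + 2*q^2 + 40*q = (q)*(q^3 - 7*q^2 + 2*q + 40) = q*(q + 2)*(q^2 - 9*q + 20) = q*(q - 4)*(q + 2)*(q - 5)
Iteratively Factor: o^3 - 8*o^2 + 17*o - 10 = (o - 1)*(o^2 - 7*o + 10) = (o - 5)*(o - 1)*(o - 2)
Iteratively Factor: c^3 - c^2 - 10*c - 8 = (c + 2)*(c^2 - 3*c - 4) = (c - 4)*(c + 2)*(c + 1)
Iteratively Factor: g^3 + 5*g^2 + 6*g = (g)*(g^2 + 5*g + 6) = g*(g + 2)*(g + 3)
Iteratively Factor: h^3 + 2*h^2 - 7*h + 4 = (h + 4)*(h^2 - 2*h + 1) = (h - 1)*(h + 4)*(h - 1)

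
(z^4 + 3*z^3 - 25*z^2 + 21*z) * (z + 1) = z^5 + 4*z^4 - 22*z^3 - 4*z^2 + 21*z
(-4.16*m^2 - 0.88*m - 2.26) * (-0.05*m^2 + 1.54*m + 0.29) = 0.208*m^4 - 6.3624*m^3 - 2.4486*m^2 - 3.7356*m - 0.6554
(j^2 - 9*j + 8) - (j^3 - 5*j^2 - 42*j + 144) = -j^3 + 6*j^2 + 33*j - 136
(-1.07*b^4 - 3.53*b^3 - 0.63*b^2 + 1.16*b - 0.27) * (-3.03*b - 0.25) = 3.2421*b^5 + 10.9634*b^4 + 2.7914*b^3 - 3.3573*b^2 + 0.5281*b + 0.0675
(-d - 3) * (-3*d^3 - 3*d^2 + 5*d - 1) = 3*d^4 + 12*d^3 + 4*d^2 - 14*d + 3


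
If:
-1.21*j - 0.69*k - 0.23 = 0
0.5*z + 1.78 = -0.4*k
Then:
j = 0.712809917355372*z + 2.34752066115702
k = -1.25*z - 4.45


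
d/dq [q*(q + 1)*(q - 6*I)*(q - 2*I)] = 4*q^3 + q^2*(3 - 24*I) + q*(-24 - 16*I) - 12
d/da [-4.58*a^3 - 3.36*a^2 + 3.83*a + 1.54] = -13.74*a^2 - 6.72*a + 3.83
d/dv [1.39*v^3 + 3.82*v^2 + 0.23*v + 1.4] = 4.17*v^2 + 7.64*v + 0.23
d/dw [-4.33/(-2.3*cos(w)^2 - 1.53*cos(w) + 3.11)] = (19.918*cos(w) + 6.6249)*sin(w)/(2.3*cos(w)^2 + 1.53*cos(w) - 3.11)^2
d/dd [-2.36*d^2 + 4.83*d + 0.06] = 4.83 - 4.72*d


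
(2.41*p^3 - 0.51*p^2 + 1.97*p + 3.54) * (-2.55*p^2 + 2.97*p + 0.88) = -6.1455*p^5 + 8.4582*p^4 - 4.4174*p^3 - 3.6249*p^2 + 12.2474*p + 3.1152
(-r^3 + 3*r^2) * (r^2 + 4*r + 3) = -r^5 - r^4 + 9*r^3 + 9*r^2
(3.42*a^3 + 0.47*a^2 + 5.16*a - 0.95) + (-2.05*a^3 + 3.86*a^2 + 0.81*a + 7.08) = 1.37*a^3 + 4.33*a^2 + 5.97*a + 6.13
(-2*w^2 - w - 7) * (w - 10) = -2*w^3 + 19*w^2 + 3*w + 70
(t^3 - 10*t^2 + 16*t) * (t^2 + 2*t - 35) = t^5 - 8*t^4 - 39*t^3 + 382*t^2 - 560*t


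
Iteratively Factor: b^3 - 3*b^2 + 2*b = (b - 1)*(b^2 - 2*b) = b*(b - 1)*(b - 2)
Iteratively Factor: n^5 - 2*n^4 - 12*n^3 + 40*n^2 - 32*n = (n + 4)*(n^4 - 6*n^3 + 12*n^2 - 8*n) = n*(n + 4)*(n^3 - 6*n^2 + 12*n - 8) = n*(n - 2)*(n + 4)*(n^2 - 4*n + 4) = n*(n - 2)^2*(n + 4)*(n - 2)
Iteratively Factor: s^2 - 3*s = (s - 3)*(s)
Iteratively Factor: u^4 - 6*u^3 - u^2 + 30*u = (u + 2)*(u^3 - 8*u^2 + 15*u) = u*(u + 2)*(u^2 - 8*u + 15) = u*(u - 3)*(u + 2)*(u - 5)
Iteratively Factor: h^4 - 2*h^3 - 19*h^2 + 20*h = (h)*(h^3 - 2*h^2 - 19*h + 20) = h*(h + 4)*(h^2 - 6*h + 5) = h*(h - 5)*(h + 4)*(h - 1)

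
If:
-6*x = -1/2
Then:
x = 1/12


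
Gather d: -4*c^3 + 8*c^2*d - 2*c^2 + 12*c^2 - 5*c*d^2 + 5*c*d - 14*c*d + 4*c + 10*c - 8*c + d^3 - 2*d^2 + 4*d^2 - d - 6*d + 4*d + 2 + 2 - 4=-4*c^3 + 10*c^2 + 6*c + d^3 + d^2*(2 - 5*c) + d*(8*c^2 - 9*c - 3)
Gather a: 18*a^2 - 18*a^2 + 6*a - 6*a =0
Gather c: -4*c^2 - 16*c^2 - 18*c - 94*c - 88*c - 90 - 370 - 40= -20*c^2 - 200*c - 500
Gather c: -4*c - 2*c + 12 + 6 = 18 - 6*c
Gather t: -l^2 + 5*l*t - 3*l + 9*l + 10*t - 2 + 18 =-l^2 + 6*l + t*(5*l + 10) + 16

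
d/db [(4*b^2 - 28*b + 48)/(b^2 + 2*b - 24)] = 36/(b^2 + 12*b + 36)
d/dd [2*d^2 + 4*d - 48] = 4*d + 4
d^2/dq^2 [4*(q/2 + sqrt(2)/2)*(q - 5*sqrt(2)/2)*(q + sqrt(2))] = 12*q - 2*sqrt(2)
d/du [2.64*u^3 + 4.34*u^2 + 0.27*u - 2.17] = 7.92*u^2 + 8.68*u + 0.27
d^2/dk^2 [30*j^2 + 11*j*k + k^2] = 2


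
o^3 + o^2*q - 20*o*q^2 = o*(o - 4*q)*(o + 5*q)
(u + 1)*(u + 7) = u^2 + 8*u + 7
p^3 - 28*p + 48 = (p - 4)*(p - 2)*(p + 6)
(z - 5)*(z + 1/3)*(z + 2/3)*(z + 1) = z^4 - 3*z^3 - 79*z^2/9 - 53*z/9 - 10/9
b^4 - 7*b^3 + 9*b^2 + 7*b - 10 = (b - 5)*(b - 2)*(b - 1)*(b + 1)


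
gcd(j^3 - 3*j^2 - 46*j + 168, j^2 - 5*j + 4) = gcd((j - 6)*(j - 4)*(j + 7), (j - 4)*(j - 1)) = j - 4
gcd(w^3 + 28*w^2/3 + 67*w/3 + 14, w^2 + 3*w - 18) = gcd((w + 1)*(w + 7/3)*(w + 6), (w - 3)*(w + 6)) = w + 6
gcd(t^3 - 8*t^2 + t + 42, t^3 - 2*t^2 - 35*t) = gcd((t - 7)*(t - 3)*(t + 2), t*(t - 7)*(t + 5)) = t - 7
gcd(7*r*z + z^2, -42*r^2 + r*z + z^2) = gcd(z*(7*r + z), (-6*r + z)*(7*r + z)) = 7*r + z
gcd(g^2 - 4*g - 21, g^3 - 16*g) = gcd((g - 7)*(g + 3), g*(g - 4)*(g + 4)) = 1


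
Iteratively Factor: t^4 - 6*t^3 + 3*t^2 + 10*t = (t - 2)*(t^3 - 4*t^2 - 5*t) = (t - 5)*(t - 2)*(t^2 + t) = t*(t - 5)*(t - 2)*(t + 1)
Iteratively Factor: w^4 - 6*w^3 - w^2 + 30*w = (w)*(w^3 - 6*w^2 - w + 30) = w*(w - 3)*(w^2 - 3*w - 10) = w*(w - 5)*(w - 3)*(w + 2)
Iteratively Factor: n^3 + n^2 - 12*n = (n + 4)*(n^2 - 3*n) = (n - 3)*(n + 4)*(n)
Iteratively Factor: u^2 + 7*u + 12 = (u + 3)*(u + 4)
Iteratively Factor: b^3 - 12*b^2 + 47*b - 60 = (b - 4)*(b^2 - 8*b + 15) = (b - 4)*(b - 3)*(b - 5)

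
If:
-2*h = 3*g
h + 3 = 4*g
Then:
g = 6/11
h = -9/11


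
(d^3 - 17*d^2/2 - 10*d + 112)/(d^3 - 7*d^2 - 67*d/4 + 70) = 2*(d - 4)/(2*d - 5)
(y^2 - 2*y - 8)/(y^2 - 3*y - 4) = (y + 2)/(y + 1)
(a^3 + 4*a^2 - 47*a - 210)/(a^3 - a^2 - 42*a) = (a + 5)/a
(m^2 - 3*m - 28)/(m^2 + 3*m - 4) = (m - 7)/(m - 1)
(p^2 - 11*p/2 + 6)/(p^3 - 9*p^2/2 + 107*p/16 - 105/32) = 16*(p - 4)/(16*p^2 - 48*p + 35)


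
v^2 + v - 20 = (v - 4)*(v + 5)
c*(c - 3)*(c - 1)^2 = c^4 - 5*c^3 + 7*c^2 - 3*c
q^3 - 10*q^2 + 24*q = q*(q - 6)*(q - 4)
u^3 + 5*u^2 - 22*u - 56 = (u - 4)*(u + 2)*(u + 7)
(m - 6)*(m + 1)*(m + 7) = m^3 + 2*m^2 - 41*m - 42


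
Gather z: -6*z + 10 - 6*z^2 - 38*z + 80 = -6*z^2 - 44*z + 90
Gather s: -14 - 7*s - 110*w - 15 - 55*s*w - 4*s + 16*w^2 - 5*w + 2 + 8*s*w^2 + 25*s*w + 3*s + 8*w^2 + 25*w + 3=s*(8*w^2 - 30*w - 8) + 24*w^2 - 90*w - 24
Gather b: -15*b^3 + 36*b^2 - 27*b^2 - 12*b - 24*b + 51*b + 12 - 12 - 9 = -15*b^3 + 9*b^2 + 15*b - 9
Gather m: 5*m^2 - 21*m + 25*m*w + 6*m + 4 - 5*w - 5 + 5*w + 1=5*m^2 + m*(25*w - 15)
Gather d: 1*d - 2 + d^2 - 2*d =d^2 - d - 2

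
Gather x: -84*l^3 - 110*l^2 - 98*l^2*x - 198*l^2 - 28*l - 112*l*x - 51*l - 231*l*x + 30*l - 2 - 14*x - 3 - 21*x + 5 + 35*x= -84*l^3 - 308*l^2 - 49*l + x*(-98*l^2 - 343*l)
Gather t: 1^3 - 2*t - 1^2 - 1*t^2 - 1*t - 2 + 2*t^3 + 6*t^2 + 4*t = 2*t^3 + 5*t^2 + t - 2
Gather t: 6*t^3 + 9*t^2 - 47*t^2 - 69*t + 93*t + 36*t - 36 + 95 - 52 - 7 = 6*t^3 - 38*t^2 + 60*t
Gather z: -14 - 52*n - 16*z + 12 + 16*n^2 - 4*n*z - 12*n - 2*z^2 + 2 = 16*n^2 - 64*n - 2*z^2 + z*(-4*n - 16)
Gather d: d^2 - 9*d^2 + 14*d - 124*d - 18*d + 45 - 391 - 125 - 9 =-8*d^2 - 128*d - 480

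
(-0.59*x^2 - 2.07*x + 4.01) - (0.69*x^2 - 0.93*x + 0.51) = -1.28*x^2 - 1.14*x + 3.5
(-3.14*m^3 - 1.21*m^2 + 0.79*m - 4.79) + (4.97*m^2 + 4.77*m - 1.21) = -3.14*m^3 + 3.76*m^2 + 5.56*m - 6.0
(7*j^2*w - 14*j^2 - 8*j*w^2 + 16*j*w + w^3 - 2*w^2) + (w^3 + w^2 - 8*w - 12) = 7*j^2*w - 14*j^2 - 8*j*w^2 + 16*j*w + 2*w^3 - w^2 - 8*w - 12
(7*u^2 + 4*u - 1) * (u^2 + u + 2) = 7*u^4 + 11*u^3 + 17*u^2 + 7*u - 2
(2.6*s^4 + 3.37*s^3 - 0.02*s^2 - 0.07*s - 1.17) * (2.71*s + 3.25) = 7.046*s^5 + 17.5827*s^4 + 10.8983*s^3 - 0.2547*s^2 - 3.3982*s - 3.8025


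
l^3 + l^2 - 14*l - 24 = (l - 4)*(l + 2)*(l + 3)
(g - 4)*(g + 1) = g^2 - 3*g - 4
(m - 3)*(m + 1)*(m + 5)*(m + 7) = m^4 + 10*m^3 + 8*m^2 - 106*m - 105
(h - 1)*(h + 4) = h^2 + 3*h - 4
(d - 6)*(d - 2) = d^2 - 8*d + 12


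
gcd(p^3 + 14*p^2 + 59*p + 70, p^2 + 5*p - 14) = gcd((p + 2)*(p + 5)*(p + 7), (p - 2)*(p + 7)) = p + 7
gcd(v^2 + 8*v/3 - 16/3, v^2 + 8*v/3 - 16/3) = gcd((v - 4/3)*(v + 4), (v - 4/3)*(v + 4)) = v^2 + 8*v/3 - 16/3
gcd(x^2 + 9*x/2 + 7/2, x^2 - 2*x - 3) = x + 1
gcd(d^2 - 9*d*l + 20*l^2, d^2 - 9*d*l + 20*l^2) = d^2 - 9*d*l + 20*l^2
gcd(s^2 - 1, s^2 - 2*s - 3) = s + 1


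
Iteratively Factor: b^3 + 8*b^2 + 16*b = (b)*(b^2 + 8*b + 16) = b*(b + 4)*(b + 4)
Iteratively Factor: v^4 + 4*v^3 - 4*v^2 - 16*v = (v - 2)*(v^3 + 6*v^2 + 8*v) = (v - 2)*(v + 4)*(v^2 + 2*v) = (v - 2)*(v + 2)*(v + 4)*(v)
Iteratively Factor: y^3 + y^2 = (y)*(y^2 + y) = y*(y + 1)*(y)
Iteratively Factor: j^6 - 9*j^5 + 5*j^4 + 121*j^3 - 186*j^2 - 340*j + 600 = (j - 5)*(j^5 - 4*j^4 - 15*j^3 + 46*j^2 + 44*j - 120) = (j - 5)*(j + 2)*(j^4 - 6*j^3 - 3*j^2 + 52*j - 60) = (j - 5)*(j - 2)*(j + 2)*(j^3 - 4*j^2 - 11*j + 30) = (j - 5)^2*(j - 2)*(j + 2)*(j^2 + j - 6) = (j - 5)^2*(j - 2)^2*(j + 2)*(j + 3)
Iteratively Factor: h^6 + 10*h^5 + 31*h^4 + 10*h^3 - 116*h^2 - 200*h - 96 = (h + 1)*(h^5 + 9*h^4 + 22*h^3 - 12*h^2 - 104*h - 96) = (h + 1)*(h + 4)*(h^4 + 5*h^3 + 2*h^2 - 20*h - 24) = (h + 1)*(h + 3)*(h + 4)*(h^3 + 2*h^2 - 4*h - 8) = (h + 1)*(h + 2)*(h + 3)*(h + 4)*(h^2 - 4) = (h - 2)*(h + 1)*(h + 2)*(h + 3)*(h + 4)*(h + 2)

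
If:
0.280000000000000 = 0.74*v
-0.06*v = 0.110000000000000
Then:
No Solution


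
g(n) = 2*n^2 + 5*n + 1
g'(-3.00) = -7.00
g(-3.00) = 4.00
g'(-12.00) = -43.00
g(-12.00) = 229.00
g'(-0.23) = 4.08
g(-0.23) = -0.04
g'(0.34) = 6.36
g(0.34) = 2.93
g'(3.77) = 20.08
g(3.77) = 48.28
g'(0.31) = 6.24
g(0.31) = 2.74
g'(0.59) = 7.36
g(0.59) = 4.65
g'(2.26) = 14.04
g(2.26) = 22.52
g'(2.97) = 16.88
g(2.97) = 33.49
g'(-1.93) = -2.72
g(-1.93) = -1.20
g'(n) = 4*n + 5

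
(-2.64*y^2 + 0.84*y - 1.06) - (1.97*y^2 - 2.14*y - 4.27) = -4.61*y^2 + 2.98*y + 3.21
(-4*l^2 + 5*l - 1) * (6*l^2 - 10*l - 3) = -24*l^4 + 70*l^3 - 44*l^2 - 5*l + 3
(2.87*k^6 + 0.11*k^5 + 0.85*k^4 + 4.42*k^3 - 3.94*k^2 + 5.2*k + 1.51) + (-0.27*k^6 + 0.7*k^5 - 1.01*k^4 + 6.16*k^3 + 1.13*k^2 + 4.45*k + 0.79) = 2.6*k^6 + 0.81*k^5 - 0.16*k^4 + 10.58*k^3 - 2.81*k^2 + 9.65*k + 2.3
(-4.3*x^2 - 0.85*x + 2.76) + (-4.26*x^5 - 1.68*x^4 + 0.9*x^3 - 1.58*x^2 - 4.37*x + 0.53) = -4.26*x^5 - 1.68*x^4 + 0.9*x^3 - 5.88*x^2 - 5.22*x + 3.29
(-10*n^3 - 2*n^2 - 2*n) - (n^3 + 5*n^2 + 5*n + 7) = -11*n^3 - 7*n^2 - 7*n - 7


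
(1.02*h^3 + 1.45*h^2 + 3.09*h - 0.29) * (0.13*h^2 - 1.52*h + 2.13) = 0.1326*h^5 - 1.3619*h^4 + 0.3703*h^3 - 1.646*h^2 + 7.0225*h - 0.6177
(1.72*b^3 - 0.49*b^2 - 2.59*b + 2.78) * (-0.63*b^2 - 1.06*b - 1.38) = -1.0836*b^5 - 1.5145*b^4 - 0.2225*b^3 + 1.6702*b^2 + 0.627399999999999*b - 3.8364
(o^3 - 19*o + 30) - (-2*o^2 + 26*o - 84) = o^3 + 2*o^2 - 45*o + 114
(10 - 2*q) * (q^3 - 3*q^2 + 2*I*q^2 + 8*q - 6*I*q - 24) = -2*q^4 + 16*q^3 - 4*I*q^3 - 46*q^2 + 32*I*q^2 + 128*q - 60*I*q - 240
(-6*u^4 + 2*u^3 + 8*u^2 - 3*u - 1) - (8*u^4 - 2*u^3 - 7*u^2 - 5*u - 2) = -14*u^4 + 4*u^3 + 15*u^2 + 2*u + 1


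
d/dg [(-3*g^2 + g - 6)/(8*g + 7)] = (-24*g^2 - 42*g + 55)/(64*g^2 + 112*g + 49)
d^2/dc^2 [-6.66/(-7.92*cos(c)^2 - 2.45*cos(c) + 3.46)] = (-1671.031296*(1 - cos(c)^2)^2 - 387.69192*cos(c)^3 - 1605.513546*cos(c)^2 + 718.92702*cos(c) + 2115.99522)/(7.92*cos(c)^2 + 2.45*cos(c) - 3.46)^3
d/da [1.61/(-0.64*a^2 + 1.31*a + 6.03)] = (2.0608*a - 2.1091)/(-0.64*a^2 + 1.31*a + 6.03)^2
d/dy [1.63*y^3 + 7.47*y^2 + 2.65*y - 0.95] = 4.89*y^2 + 14.94*y + 2.65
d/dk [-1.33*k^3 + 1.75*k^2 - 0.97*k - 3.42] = -3.99*k^2 + 3.5*k - 0.97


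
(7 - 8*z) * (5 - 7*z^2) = 56*z^3 - 49*z^2 - 40*z + 35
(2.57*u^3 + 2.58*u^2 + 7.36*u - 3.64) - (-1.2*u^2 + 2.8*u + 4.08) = 2.57*u^3 + 3.78*u^2 + 4.56*u - 7.72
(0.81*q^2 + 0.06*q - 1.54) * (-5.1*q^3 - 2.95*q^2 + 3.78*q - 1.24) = -4.131*q^5 - 2.6955*q^4 + 10.7388*q^3 + 3.7654*q^2 - 5.8956*q + 1.9096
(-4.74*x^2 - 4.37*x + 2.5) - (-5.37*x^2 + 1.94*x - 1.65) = 0.63*x^2 - 6.31*x + 4.15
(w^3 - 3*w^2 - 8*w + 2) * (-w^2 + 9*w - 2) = -w^5 + 12*w^4 - 21*w^3 - 68*w^2 + 34*w - 4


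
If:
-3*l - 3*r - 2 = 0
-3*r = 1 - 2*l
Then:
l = -1/5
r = -7/15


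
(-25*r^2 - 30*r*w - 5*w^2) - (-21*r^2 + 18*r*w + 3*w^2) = -4*r^2 - 48*r*w - 8*w^2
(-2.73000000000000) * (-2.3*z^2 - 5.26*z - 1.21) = 6.279*z^2 + 14.3598*z + 3.3033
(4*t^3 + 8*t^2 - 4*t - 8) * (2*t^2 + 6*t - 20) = 8*t^5 + 40*t^4 - 40*t^3 - 200*t^2 + 32*t + 160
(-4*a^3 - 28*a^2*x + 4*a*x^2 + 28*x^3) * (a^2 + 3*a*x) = -4*a^5 - 40*a^4*x - 80*a^3*x^2 + 40*a^2*x^3 + 84*a*x^4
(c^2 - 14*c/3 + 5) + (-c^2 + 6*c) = 4*c/3 + 5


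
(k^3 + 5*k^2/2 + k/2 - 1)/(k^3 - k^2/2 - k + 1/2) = (k + 2)/(k - 1)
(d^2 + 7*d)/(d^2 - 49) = d/(d - 7)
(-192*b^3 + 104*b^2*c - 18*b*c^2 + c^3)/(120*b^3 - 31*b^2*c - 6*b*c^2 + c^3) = (-24*b^2 + 10*b*c - c^2)/(15*b^2 - 2*b*c - c^2)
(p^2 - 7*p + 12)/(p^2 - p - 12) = (p - 3)/(p + 3)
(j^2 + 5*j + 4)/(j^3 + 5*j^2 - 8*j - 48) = (j + 1)/(j^2 + j - 12)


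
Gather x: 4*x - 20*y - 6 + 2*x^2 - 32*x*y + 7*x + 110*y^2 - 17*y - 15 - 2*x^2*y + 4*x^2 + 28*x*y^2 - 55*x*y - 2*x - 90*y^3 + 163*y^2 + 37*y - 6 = x^2*(6 - 2*y) + x*(28*y^2 - 87*y + 9) - 90*y^3 + 273*y^2 - 27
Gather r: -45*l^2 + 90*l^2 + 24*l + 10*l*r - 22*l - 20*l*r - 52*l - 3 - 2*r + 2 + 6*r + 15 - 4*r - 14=45*l^2 - 10*l*r - 50*l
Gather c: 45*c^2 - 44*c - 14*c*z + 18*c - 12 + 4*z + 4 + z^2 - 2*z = 45*c^2 + c*(-14*z - 26) + z^2 + 2*z - 8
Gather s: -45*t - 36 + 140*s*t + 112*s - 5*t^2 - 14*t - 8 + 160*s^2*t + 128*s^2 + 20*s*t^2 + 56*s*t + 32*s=s^2*(160*t + 128) + s*(20*t^2 + 196*t + 144) - 5*t^2 - 59*t - 44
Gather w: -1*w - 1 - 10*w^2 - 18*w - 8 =-10*w^2 - 19*w - 9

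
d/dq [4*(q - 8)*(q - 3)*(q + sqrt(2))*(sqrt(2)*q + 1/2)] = 16*sqrt(2)*q^3 - 132*sqrt(2)*q^2 + 30*q^2 - 220*q + 196*sqrt(2)*q - 22*sqrt(2) + 240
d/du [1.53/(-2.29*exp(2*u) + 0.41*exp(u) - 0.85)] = (7.0074*exp(u) - 0.6273)*exp(u)/(2.29*exp(2*u) - 0.41*exp(u) + 0.85)^2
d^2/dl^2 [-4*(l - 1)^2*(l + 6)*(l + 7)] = -48*l^2 - 264*l - 136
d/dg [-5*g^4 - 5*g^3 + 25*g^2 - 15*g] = -20*g^3 - 15*g^2 + 50*g - 15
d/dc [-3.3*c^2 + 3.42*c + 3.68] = 3.42 - 6.6*c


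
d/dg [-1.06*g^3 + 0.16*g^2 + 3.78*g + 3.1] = -3.18*g^2 + 0.32*g + 3.78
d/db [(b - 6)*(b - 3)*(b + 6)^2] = 4*b^3 + 9*b^2 - 108*b - 108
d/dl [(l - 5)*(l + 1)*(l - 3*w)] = 3*l^2 - 6*l*w - 8*l + 12*w - 5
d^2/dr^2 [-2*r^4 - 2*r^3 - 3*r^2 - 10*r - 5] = -24*r^2 - 12*r - 6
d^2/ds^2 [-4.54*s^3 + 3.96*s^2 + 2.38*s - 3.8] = 7.92 - 27.24*s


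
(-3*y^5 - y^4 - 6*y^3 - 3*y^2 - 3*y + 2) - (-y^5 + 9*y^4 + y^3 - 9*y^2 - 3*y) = -2*y^5 - 10*y^4 - 7*y^3 + 6*y^2 + 2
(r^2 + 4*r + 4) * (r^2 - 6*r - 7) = r^4 - 2*r^3 - 27*r^2 - 52*r - 28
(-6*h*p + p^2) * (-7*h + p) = 42*h^2*p - 13*h*p^2 + p^3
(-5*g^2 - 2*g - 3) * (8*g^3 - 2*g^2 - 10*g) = -40*g^5 - 6*g^4 + 30*g^3 + 26*g^2 + 30*g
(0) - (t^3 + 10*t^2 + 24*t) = -t^3 - 10*t^2 - 24*t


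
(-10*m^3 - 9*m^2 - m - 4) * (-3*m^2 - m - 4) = 30*m^5 + 37*m^4 + 52*m^3 + 49*m^2 + 8*m + 16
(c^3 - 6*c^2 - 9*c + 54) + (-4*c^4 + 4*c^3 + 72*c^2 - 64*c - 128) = -4*c^4 + 5*c^3 + 66*c^2 - 73*c - 74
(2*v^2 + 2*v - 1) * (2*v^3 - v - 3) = 4*v^5 + 4*v^4 - 4*v^3 - 8*v^2 - 5*v + 3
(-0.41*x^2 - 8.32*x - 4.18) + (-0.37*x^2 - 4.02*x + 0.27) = -0.78*x^2 - 12.34*x - 3.91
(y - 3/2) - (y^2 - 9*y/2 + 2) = -y^2 + 11*y/2 - 7/2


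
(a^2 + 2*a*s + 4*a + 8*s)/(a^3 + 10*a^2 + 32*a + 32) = (a + 2*s)/(a^2 + 6*a + 8)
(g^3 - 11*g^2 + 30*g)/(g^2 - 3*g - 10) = g*(g - 6)/(g + 2)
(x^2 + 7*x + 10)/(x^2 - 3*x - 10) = (x + 5)/(x - 5)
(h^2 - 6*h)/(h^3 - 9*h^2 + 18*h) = 1/(h - 3)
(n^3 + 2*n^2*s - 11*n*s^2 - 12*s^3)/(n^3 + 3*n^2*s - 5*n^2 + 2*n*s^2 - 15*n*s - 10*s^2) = (n^2 + n*s - 12*s^2)/(n^2 + 2*n*s - 5*n - 10*s)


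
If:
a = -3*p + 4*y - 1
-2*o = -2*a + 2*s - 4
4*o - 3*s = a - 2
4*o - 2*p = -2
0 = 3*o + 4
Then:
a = -10/3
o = -4/3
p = -5/3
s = 0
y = -11/6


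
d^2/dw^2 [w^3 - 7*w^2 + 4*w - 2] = 6*w - 14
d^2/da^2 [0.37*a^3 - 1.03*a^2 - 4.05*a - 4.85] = 2.22*a - 2.06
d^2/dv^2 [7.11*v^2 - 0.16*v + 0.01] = 14.2200000000000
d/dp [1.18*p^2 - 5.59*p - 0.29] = 2.36*p - 5.59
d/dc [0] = 0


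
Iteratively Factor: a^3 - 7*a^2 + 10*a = (a - 2)*(a^2 - 5*a) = (a - 5)*(a - 2)*(a)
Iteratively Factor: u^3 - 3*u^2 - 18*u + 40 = (u + 4)*(u^2 - 7*u + 10) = (u - 2)*(u + 4)*(u - 5)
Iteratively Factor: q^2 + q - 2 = (q + 2)*(q - 1)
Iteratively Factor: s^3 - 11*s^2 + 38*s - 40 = (s - 4)*(s^2 - 7*s + 10) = (s - 5)*(s - 4)*(s - 2)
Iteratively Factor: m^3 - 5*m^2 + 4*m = (m - 1)*(m^2 - 4*m) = m*(m - 1)*(m - 4)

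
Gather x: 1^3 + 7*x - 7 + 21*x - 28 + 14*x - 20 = 42*x - 54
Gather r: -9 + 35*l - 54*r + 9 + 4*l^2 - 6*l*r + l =4*l^2 + 36*l + r*(-6*l - 54)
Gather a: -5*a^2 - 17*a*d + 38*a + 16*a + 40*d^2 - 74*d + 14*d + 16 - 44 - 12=-5*a^2 + a*(54 - 17*d) + 40*d^2 - 60*d - 40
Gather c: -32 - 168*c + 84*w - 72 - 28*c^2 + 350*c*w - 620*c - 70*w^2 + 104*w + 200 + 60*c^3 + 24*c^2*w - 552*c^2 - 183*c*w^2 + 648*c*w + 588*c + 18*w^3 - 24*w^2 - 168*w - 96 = 60*c^3 + c^2*(24*w - 580) + c*(-183*w^2 + 998*w - 200) + 18*w^3 - 94*w^2 + 20*w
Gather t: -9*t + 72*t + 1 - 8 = 63*t - 7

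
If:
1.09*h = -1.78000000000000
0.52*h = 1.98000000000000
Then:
No Solution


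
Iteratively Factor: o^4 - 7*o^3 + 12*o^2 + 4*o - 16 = (o - 2)*(o^3 - 5*o^2 + 2*o + 8) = (o - 2)^2*(o^2 - 3*o - 4) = (o - 2)^2*(o + 1)*(o - 4)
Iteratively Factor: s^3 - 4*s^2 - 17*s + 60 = (s - 5)*(s^2 + s - 12) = (s - 5)*(s - 3)*(s + 4)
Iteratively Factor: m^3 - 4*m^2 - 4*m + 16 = (m - 2)*(m^2 - 2*m - 8) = (m - 4)*(m - 2)*(m + 2)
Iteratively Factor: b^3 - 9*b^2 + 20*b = (b - 5)*(b^2 - 4*b) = b*(b - 5)*(b - 4)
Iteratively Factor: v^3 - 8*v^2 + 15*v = (v - 5)*(v^2 - 3*v) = (v - 5)*(v - 3)*(v)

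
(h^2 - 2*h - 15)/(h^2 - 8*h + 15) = (h + 3)/(h - 3)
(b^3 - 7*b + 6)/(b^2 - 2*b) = b + 2 - 3/b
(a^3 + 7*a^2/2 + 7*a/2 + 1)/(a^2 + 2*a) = a + 3/2 + 1/(2*a)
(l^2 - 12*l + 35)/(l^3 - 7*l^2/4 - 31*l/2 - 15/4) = 4*(l - 7)/(4*l^2 + 13*l + 3)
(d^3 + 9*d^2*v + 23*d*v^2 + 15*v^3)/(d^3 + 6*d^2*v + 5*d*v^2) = (d + 3*v)/d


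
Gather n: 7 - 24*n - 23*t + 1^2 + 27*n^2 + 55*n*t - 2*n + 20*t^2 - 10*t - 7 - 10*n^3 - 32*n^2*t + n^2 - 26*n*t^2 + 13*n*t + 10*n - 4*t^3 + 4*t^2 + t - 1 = -10*n^3 + n^2*(28 - 32*t) + n*(-26*t^2 + 68*t - 16) - 4*t^3 + 24*t^2 - 32*t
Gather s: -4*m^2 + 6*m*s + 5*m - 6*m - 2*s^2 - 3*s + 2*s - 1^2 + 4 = -4*m^2 - m - 2*s^2 + s*(6*m - 1) + 3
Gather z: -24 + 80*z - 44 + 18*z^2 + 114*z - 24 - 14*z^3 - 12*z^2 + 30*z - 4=-14*z^3 + 6*z^2 + 224*z - 96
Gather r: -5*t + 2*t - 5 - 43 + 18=-3*t - 30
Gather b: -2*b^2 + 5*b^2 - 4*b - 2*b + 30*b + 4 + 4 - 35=3*b^2 + 24*b - 27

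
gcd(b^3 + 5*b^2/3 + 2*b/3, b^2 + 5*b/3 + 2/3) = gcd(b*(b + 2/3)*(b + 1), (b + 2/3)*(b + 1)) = b^2 + 5*b/3 + 2/3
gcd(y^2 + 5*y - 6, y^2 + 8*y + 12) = y + 6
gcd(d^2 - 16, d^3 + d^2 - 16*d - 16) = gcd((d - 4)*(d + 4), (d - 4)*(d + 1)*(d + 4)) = d^2 - 16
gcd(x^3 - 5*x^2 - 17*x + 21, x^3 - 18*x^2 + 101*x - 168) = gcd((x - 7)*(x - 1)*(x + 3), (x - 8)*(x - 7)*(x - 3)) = x - 7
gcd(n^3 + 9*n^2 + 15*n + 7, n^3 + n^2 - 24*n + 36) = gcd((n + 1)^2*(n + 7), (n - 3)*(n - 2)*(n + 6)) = 1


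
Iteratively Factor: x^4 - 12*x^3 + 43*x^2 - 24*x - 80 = (x - 4)*(x^3 - 8*x^2 + 11*x + 20) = (x - 4)^2*(x^2 - 4*x - 5) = (x - 5)*(x - 4)^2*(x + 1)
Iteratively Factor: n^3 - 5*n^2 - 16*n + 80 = (n - 4)*(n^2 - n - 20) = (n - 4)*(n + 4)*(n - 5)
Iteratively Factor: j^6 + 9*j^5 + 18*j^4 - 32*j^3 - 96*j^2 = (j + 4)*(j^5 + 5*j^4 - 2*j^3 - 24*j^2) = j*(j + 4)*(j^4 + 5*j^3 - 2*j^2 - 24*j) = j*(j + 3)*(j + 4)*(j^3 + 2*j^2 - 8*j) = j^2*(j + 3)*(j + 4)*(j^2 + 2*j - 8) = j^2*(j + 3)*(j + 4)^2*(j - 2)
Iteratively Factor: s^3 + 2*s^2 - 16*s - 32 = (s - 4)*(s^2 + 6*s + 8) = (s - 4)*(s + 2)*(s + 4)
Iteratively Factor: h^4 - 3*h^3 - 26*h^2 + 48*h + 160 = (h + 2)*(h^3 - 5*h^2 - 16*h + 80) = (h + 2)*(h + 4)*(h^2 - 9*h + 20) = (h - 4)*(h + 2)*(h + 4)*(h - 5)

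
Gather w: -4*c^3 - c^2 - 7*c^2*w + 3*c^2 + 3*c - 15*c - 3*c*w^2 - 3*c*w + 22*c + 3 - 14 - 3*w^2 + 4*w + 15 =-4*c^3 + 2*c^2 + 10*c + w^2*(-3*c - 3) + w*(-7*c^2 - 3*c + 4) + 4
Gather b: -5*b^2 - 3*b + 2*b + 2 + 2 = -5*b^2 - b + 4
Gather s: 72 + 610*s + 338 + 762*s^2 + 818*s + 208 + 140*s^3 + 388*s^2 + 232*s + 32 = 140*s^3 + 1150*s^2 + 1660*s + 650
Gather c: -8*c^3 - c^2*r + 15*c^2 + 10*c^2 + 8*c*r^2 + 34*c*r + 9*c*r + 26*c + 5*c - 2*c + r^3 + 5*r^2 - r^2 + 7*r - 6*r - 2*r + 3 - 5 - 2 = -8*c^3 + c^2*(25 - r) + c*(8*r^2 + 43*r + 29) + r^3 + 4*r^2 - r - 4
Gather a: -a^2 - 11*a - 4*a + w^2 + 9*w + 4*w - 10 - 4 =-a^2 - 15*a + w^2 + 13*w - 14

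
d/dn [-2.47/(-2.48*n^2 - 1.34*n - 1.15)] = (-12.2512*n - 3.3098)/(2.48*n^2 + 1.34*n + 1.15)^2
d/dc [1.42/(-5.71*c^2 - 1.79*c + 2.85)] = (16.2164*c + 2.5418)/(5.71*c^2 + 1.79*c - 2.85)^2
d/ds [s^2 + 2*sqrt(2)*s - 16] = 2*s + 2*sqrt(2)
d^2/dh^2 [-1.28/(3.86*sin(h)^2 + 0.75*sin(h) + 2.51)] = (76.285952*sin(h)^4 + 11.1168*sin(h)^3 - 163.31456*sin(h)^2 - 24.6432*sin(h) + 23.362816)/(3.86*sin(h)^2 + 0.75*sin(h) + 2.51)^3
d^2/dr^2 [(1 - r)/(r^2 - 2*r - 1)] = 2*(r - 1)*(-3*r^2 + 6*r + 4*(r - 1)^2 + 3)/(-r^2 + 2*r + 1)^3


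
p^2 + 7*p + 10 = (p + 2)*(p + 5)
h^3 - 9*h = h*(h - 3)*(h + 3)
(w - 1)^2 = w^2 - 2*w + 1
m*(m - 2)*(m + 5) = m^3 + 3*m^2 - 10*m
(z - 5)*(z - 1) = z^2 - 6*z + 5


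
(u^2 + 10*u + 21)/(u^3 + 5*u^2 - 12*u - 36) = (u^2 + 10*u + 21)/(u^3 + 5*u^2 - 12*u - 36)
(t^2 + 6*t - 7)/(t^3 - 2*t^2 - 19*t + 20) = (t + 7)/(t^2 - t - 20)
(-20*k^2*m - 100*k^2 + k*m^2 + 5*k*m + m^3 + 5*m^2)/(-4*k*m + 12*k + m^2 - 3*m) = (5*k*m + 25*k + m^2 + 5*m)/(m - 3)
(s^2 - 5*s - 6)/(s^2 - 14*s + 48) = (s + 1)/(s - 8)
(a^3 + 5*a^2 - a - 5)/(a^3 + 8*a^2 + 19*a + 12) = (a^2 + 4*a - 5)/(a^2 + 7*a + 12)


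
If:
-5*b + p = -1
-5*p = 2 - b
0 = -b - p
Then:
No Solution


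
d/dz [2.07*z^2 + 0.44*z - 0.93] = 4.14*z + 0.44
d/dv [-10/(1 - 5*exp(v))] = -50*exp(v)/(5*exp(v) - 1)^2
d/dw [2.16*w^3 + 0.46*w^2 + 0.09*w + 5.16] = 6.48*w^2 + 0.92*w + 0.09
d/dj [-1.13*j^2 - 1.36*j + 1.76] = -2.26*j - 1.36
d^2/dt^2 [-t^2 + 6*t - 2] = -2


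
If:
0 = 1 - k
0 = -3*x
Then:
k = 1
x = 0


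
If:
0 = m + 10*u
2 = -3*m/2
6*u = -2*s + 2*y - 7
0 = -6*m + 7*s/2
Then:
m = -4/3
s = -16/7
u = 2/15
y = 113/70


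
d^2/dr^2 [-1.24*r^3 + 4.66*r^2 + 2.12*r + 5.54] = 9.32 - 7.44*r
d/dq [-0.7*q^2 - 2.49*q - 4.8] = -1.4*q - 2.49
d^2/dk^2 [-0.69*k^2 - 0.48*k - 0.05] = -1.38000000000000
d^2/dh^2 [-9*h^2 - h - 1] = -18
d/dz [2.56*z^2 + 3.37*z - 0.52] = 5.12*z + 3.37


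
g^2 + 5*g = g*(g + 5)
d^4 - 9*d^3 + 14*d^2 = d^2*(d - 7)*(d - 2)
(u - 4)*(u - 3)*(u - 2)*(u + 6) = u^4 - 3*u^3 - 28*u^2 + 132*u - 144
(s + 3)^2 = s^2 + 6*s + 9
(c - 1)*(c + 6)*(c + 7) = c^3 + 12*c^2 + 29*c - 42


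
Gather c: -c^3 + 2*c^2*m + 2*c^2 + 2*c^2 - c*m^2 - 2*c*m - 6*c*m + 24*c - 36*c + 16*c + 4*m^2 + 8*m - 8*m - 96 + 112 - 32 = -c^3 + c^2*(2*m + 4) + c*(-m^2 - 8*m + 4) + 4*m^2 - 16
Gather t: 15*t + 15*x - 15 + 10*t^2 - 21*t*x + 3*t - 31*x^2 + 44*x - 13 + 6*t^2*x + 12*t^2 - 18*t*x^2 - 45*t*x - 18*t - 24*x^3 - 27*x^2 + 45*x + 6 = t^2*(6*x + 22) + t*(-18*x^2 - 66*x) - 24*x^3 - 58*x^2 + 104*x - 22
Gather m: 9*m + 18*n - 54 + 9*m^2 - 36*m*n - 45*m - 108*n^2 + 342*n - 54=9*m^2 + m*(-36*n - 36) - 108*n^2 + 360*n - 108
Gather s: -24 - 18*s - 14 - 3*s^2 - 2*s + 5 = -3*s^2 - 20*s - 33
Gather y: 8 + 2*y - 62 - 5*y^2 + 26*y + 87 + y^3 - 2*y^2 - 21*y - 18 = y^3 - 7*y^2 + 7*y + 15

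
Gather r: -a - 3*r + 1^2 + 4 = -a - 3*r + 5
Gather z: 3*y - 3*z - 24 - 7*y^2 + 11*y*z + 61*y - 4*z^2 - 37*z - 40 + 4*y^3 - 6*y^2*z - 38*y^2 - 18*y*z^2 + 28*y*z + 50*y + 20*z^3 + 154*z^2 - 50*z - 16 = 4*y^3 - 45*y^2 + 114*y + 20*z^3 + z^2*(150 - 18*y) + z*(-6*y^2 + 39*y - 90) - 80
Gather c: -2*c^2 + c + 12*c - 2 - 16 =-2*c^2 + 13*c - 18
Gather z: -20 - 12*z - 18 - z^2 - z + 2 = -z^2 - 13*z - 36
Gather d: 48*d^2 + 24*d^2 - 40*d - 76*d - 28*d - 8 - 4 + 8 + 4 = 72*d^2 - 144*d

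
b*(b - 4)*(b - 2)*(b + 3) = b^4 - 3*b^3 - 10*b^2 + 24*b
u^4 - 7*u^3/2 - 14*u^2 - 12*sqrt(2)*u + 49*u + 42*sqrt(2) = (u - 7/2)*(u - 3*sqrt(2))*(u + sqrt(2))*(u + 2*sqrt(2))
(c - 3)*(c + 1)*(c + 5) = c^3 + 3*c^2 - 13*c - 15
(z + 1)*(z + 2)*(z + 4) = z^3 + 7*z^2 + 14*z + 8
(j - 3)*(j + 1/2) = j^2 - 5*j/2 - 3/2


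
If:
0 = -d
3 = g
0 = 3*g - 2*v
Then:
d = 0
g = 3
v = 9/2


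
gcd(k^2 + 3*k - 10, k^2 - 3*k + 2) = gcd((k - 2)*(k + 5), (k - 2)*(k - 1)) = k - 2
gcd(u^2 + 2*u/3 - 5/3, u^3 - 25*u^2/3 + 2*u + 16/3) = u - 1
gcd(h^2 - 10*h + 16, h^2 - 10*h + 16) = h^2 - 10*h + 16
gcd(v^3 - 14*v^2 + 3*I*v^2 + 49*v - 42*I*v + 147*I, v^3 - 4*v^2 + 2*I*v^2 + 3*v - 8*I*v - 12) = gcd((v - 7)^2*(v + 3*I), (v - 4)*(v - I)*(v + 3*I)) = v + 3*I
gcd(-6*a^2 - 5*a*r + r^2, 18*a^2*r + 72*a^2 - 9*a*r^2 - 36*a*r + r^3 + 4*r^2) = -6*a + r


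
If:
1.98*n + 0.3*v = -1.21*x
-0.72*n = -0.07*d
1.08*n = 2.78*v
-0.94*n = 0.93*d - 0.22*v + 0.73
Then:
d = -0.72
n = -0.07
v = -0.03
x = 0.12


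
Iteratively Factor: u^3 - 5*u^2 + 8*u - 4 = (u - 2)*(u^2 - 3*u + 2) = (u - 2)^2*(u - 1)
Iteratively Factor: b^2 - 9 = (b - 3)*(b + 3)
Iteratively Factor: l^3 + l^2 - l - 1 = (l + 1)*(l^2 - 1) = (l + 1)^2*(l - 1)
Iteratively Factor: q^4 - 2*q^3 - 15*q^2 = (q - 5)*(q^3 + 3*q^2) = q*(q - 5)*(q^2 + 3*q) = q^2*(q - 5)*(q + 3)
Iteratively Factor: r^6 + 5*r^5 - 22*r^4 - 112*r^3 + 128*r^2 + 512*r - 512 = (r - 1)*(r^5 + 6*r^4 - 16*r^3 - 128*r^2 + 512) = (r - 1)*(r + 4)*(r^4 + 2*r^3 - 24*r^2 - 32*r + 128) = (r - 1)*(r + 4)^2*(r^3 - 2*r^2 - 16*r + 32) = (r - 2)*(r - 1)*(r + 4)^2*(r^2 - 16) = (r - 4)*(r - 2)*(r - 1)*(r + 4)^2*(r + 4)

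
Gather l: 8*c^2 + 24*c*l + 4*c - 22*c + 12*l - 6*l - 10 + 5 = 8*c^2 - 18*c + l*(24*c + 6) - 5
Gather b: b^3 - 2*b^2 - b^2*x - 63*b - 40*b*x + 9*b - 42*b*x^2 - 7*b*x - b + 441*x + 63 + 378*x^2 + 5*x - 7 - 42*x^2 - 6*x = b^3 + b^2*(-x - 2) + b*(-42*x^2 - 47*x - 55) + 336*x^2 + 440*x + 56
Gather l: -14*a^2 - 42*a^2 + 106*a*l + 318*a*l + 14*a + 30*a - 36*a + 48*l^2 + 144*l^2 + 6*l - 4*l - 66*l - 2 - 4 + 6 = -56*a^2 + 8*a + 192*l^2 + l*(424*a - 64)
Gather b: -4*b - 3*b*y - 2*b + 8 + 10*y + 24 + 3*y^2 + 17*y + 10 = b*(-3*y - 6) + 3*y^2 + 27*y + 42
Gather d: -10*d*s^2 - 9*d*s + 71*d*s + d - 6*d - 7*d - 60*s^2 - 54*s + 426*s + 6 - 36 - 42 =d*(-10*s^2 + 62*s - 12) - 60*s^2 + 372*s - 72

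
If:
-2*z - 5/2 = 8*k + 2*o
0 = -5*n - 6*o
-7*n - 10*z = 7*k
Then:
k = -92*z/203 - 15/58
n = 15/58 - 198*z/203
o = 165*z/203 - 25/116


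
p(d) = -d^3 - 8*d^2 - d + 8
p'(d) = -3*d^2 - 16*d - 1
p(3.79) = -165.14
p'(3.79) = -104.73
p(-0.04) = 8.03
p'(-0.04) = -0.36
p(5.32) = -374.31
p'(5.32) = -171.03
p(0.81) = 1.41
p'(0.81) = -15.93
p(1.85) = -27.56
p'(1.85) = -40.87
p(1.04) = -2.82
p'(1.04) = -20.88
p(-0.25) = 7.77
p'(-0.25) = 2.81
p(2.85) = -82.98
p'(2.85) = -70.97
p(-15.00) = 1598.00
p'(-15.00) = -436.00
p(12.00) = -2884.00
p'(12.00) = -625.00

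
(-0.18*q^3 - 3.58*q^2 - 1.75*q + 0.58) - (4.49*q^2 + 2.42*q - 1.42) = -0.18*q^3 - 8.07*q^2 - 4.17*q + 2.0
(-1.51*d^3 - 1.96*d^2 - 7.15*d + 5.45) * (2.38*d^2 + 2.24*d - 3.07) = -3.5938*d^5 - 8.0472*d^4 - 16.7717*d^3 + 2.9722*d^2 + 34.1585*d - 16.7315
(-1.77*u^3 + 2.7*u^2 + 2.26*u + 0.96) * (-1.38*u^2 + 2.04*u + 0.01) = 2.4426*u^5 - 7.3368*u^4 + 2.3715*u^3 + 3.3126*u^2 + 1.981*u + 0.0096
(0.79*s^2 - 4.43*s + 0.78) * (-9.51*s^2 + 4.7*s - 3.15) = -7.5129*s^4 + 45.8423*s^3 - 30.7273*s^2 + 17.6205*s - 2.457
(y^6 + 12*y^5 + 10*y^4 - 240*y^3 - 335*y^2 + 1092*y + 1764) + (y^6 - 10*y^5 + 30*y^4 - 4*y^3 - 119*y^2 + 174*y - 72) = 2*y^6 + 2*y^5 + 40*y^4 - 244*y^3 - 454*y^2 + 1266*y + 1692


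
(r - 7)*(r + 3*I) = r^2 - 7*r + 3*I*r - 21*I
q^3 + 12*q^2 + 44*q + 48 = (q + 2)*(q + 4)*(q + 6)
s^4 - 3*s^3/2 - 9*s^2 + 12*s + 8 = (s - 2)*(s + 1/2)*(s - 2*sqrt(2))*(s + 2*sqrt(2))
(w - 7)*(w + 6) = w^2 - w - 42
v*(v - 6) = v^2 - 6*v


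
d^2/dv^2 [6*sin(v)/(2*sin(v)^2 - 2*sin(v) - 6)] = 3*(-sin(v)^5 - sin(v)^4 - 16*sin(v)^3 + 3*sin(v)^2 + 9*sin(v) - 6)/(sin(v)^2 - sin(v) - 3)^3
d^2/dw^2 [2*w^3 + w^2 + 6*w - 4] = 12*w + 2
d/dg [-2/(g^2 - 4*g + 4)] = 4*(g - 2)/(g^2 - 4*g + 4)^2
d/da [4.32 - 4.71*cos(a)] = 4.71*sin(a)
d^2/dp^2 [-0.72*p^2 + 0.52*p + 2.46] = -1.44000000000000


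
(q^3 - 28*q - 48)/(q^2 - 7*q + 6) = (q^2 + 6*q + 8)/(q - 1)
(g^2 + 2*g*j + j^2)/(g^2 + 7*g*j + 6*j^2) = (g + j)/(g + 6*j)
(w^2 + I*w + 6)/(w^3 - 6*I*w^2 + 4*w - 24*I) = (w + 3*I)/(w^2 - 4*I*w + 12)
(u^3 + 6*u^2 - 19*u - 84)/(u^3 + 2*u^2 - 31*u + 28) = (u + 3)/(u - 1)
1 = 1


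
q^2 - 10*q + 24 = (q - 6)*(q - 4)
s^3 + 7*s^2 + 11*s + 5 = (s + 1)^2*(s + 5)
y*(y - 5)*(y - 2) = y^3 - 7*y^2 + 10*y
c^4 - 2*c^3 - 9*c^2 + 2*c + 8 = (c - 4)*(c - 1)*(c + 1)*(c + 2)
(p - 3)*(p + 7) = p^2 + 4*p - 21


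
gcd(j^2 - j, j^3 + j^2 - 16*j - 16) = 1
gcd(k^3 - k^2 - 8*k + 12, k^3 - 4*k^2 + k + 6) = k - 2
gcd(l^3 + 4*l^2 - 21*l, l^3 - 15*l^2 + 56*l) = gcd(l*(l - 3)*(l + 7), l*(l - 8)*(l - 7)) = l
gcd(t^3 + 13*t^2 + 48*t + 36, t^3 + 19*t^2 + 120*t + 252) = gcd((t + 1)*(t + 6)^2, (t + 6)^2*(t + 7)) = t^2 + 12*t + 36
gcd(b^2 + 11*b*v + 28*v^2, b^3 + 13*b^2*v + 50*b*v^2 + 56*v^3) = b^2 + 11*b*v + 28*v^2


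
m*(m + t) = m^2 + m*t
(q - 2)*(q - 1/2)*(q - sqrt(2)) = q^3 - 5*q^2/2 - sqrt(2)*q^2 + q + 5*sqrt(2)*q/2 - sqrt(2)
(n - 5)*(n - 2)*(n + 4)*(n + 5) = n^4 + 2*n^3 - 33*n^2 - 50*n + 200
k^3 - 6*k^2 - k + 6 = (k - 6)*(k - 1)*(k + 1)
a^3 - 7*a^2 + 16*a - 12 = (a - 3)*(a - 2)^2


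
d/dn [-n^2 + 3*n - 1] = 3 - 2*n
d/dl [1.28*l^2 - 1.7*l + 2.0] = 2.56*l - 1.7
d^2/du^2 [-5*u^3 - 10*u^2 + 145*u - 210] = -30*u - 20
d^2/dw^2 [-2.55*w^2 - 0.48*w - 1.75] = -5.10000000000000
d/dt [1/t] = -1/t^2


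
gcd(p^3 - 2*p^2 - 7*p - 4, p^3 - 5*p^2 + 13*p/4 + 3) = p - 4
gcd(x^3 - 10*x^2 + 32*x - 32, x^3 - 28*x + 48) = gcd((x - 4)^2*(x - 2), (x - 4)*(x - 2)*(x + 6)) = x^2 - 6*x + 8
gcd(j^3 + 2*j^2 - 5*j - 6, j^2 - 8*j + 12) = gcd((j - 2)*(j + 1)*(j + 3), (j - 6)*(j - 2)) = j - 2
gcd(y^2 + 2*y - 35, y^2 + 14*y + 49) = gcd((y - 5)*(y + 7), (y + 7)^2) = y + 7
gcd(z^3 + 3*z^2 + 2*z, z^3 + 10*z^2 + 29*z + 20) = z + 1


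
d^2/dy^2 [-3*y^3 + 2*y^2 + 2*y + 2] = 4 - 18*y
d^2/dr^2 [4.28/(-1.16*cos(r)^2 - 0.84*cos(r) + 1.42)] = (23.036672*(1 - cos(r)^2)^2 + 12.511296*cos(r)^3 + 42.738368*cos(r)^2 - 19.917408*cos(r) - 43.17664)/(1.16*cos(r)^2 + 0.84*cos(r) - 1.42)^3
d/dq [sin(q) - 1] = cos(q)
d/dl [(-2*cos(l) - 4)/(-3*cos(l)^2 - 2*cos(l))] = 2*(3*sin(l) + 4*sin(l)/cos(l)^2 + 12*tan(l))/(3*cos(l) + 2)^2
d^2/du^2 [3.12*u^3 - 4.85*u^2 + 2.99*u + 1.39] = 18.72*u - 9.7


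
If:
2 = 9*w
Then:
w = 2/9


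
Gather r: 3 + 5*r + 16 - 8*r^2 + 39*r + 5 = -8*r^2 + 44*r + 24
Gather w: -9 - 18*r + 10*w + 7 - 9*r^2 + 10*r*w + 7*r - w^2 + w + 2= -9*r^2 - 11*r - w^2 + w*(10*r + 11)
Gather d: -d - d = -2*d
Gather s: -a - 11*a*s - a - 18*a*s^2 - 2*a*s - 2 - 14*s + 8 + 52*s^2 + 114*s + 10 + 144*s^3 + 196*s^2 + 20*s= -2*a + 144*s^3 + s^2*(248 - 18*a) + s*(120 - 13*a) + 16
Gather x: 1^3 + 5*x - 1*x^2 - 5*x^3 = -5*x^3 - x^2 + 5*x + 1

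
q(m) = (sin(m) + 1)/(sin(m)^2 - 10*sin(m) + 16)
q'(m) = (-2*sin(m)*cos(m) + 10*cos(m))*(sin(m) + 1)/(sin(m)^2 - 10*sin(m) + 16)^2 + cos(m)/(sin(m)^2 - 10*sin(m) + 16)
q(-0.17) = 0.05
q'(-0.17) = 0.08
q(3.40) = 0.04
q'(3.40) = -0.07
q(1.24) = 0.26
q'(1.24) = 0.14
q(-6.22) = 0.07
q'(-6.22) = 0.11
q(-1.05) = 0.01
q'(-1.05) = 0.02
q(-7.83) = 0.00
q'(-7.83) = 0.00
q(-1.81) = 0.00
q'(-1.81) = -0.01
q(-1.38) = 0.00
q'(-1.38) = 0.01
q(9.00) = 0.12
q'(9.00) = -0.16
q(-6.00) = 0.10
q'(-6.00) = 0.14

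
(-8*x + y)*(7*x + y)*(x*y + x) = -56*x^3*y - 56*x^3 - x^2*y^2 - x^2*y + x*y^3 + x*y^2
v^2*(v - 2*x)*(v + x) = v^4 - v^3*x - 2*v^2*x^2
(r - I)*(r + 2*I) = r^2 + I*r + 2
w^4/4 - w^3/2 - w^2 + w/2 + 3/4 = (w/2 + 1/2)^2*(w - 3)*(w - 1)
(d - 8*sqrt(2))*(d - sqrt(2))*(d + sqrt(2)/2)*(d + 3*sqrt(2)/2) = d^4 - 7*sqrt(2)*d^3 - 37*d^2/2 + 37*sqrt(2)*d/2 + 24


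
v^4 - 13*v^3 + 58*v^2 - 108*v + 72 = (v - 6)*(v - 3)*(v - 2)^2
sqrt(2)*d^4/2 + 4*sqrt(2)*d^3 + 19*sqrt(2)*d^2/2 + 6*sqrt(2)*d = d*(d + 3)*(d + 4)*(sqrt(2)*d/2 + sqrt(2)/2)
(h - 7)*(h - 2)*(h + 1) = h^3 - 8*h^2 + 5*h + 14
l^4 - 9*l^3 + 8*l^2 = l^2*(l - 8)*(l - 1)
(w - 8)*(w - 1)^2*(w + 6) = w^4 - 4*w^3 - 43*w^2 + 94*w - 48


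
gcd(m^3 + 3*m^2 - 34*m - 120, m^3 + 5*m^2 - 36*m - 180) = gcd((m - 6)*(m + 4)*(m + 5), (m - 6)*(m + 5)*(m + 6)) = m^2 - m - 30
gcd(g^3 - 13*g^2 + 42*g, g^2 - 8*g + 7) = g - 7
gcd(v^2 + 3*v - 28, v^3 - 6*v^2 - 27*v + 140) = v - 4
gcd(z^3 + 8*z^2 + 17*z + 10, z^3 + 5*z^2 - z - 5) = z^2 + 6*z + 5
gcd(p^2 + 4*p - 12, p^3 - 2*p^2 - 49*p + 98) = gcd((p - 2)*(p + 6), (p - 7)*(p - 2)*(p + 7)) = p - 2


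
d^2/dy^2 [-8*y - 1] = 0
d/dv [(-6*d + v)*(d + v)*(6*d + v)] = -36*d^2 + 2*d*v + 3*v^2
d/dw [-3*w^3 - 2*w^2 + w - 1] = -9*w^2 - 4*w + 1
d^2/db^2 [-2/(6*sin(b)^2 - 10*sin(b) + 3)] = 4*(72*sin(b)^4 - 90*sin(b)^3 - 94*sin(b)^2 + 195*sin(b) - 82)/(6*sin(b)^2 - 10*sin(b) + 3)^3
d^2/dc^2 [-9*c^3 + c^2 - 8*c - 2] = 2 - 54*c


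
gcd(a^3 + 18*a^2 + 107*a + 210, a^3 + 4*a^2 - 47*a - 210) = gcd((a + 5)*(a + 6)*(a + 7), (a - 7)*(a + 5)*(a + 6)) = a^2 + 11*a + 30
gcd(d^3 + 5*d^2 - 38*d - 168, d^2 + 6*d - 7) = d + 7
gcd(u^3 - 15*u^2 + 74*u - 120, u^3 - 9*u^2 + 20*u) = u^2 - 9*u + 20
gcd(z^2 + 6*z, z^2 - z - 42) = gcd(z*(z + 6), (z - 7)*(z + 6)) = z + 6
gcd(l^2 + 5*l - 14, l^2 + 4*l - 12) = l - 2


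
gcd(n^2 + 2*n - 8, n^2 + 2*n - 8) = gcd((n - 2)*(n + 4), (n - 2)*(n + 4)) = n^2 + 2*n - 8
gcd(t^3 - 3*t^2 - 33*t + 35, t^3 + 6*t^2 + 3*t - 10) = t^2 + 4*t - 5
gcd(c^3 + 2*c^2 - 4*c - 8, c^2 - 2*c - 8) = c + 2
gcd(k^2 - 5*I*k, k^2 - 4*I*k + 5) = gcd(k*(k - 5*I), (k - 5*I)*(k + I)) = k - 5*I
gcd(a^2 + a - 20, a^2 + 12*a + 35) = a + 5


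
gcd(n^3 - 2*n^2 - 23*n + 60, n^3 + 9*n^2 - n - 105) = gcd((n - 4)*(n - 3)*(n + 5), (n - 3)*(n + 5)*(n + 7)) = n^2 + 2*n - 15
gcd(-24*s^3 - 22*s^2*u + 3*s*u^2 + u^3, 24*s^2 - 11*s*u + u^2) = 1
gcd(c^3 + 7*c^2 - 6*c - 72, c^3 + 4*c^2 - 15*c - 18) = c^2 + 3*c - 18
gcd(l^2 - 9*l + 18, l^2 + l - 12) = l - 3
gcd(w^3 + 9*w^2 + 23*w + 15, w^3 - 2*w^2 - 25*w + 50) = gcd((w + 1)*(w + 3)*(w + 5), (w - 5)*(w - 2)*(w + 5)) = w + 5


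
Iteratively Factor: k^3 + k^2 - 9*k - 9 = (k - 3)*(k^2 + 4*k + 3) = (k - 3)*(k + 3)*(k + 1)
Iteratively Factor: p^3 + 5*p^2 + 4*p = (p + 4)*(p^2 + p) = p*(p + 4)*(p + 1)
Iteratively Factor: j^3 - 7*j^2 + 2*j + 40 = (j + 2)*(j^2 - 9*j + 20) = (j - 4)*(j + 2)*(j - 5)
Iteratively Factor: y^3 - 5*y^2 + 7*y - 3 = (y - 1)*(y^2 - 4*y + 3) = (y - 3)*(y - 1)*(y - 1)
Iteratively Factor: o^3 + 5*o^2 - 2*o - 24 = (o - 2)*(o^2 + 7*o + 12) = (o - 2)*(o + 3)*(o + 4)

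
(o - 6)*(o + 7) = o^2 + o - 42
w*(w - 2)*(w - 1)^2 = w^4 - 4*w^3 + 5*w^2 - 2*w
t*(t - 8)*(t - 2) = t^3 - 10*t^2 + 16*t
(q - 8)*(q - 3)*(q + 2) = q^3 - 9*q^2 + 2*q + 48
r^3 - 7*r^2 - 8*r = r*(r - 8)*(r + 1)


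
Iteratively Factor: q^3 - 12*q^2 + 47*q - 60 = (q - 3)*(q^2 - 9*q + 20) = (q - 5)*(q - 3)*(q - 4)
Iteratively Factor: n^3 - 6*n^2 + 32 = (n - 4)*(n^2 - 2*n - 8) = (n - 4)^2*(n + 2)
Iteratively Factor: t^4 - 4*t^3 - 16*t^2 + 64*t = (t)*(t^3 - 4*t^2 - 16*t + 64) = t*(t + 4)*(t^2 - 8*t + 16) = t*(t - 4)*(t + 4)*(t - 4)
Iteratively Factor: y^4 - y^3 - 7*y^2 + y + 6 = (y - 3)*(y^3 + 2*y^2 - y - 2) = (y - 3)*(y + 2)*(y^2 - 1) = (y - 3)*(y + 1)*(y + 2)*(y - 1)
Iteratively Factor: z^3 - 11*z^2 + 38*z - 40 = (z - 2)*(z^2 - 9*z + 20) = (z - 4)*(z - 2)*(z - 5)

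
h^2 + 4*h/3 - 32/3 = (h - 8/3)*(h + 4)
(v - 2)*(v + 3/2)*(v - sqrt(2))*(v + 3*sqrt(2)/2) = v^4 - v^3/2 + sqrt(2)*v^3/2 - 6*v^2 - sqrt(2)*v^2/4 - 3*sqrt(2)*v/2 + 3*v/2 + 9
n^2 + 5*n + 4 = (n + 1)*(n + 4)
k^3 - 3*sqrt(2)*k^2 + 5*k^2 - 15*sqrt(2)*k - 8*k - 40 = (k + 5)*(k - 4*sqrt(2))*(k + sqrt(2))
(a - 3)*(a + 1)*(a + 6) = a^3 + 4*a^2 - 15*a - 18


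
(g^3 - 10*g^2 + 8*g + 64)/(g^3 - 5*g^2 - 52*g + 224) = (g + 2)/(g + 7)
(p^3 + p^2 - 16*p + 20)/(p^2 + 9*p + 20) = (p^2 - 4*p + 4)/(p + 4)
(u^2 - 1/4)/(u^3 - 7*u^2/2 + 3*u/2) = (u + 1/2)/(u*(u - 3))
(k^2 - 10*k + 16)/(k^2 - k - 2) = (k - 8)/(k + 1)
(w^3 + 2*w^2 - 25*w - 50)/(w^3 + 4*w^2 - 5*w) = (w^2 - 3*w - 10)/(w*(w - 1))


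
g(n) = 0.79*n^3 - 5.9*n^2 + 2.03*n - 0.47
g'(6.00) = 16.55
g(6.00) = -30.05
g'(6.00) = 16.55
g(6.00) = -30.05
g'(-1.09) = 17.71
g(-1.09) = -10.72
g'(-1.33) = 21.92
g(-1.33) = -15.46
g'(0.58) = -4.02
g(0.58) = -1.12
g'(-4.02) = 87.77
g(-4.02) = -155.30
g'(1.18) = -8.59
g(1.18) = -4.99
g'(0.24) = -0.67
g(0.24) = -0.31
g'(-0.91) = 14.73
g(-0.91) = -7.80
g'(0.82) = -6.05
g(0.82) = -2.34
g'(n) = 2.37*n^2 - 11.8*n + 2.03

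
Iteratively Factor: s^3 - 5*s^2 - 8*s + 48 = (s + 3)*(s^2 - 8*s + 16) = (s - 4)*(s + 3)*(s - 4)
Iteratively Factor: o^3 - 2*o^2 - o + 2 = (o + 1)*(o^2 - 3*o + 2) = (o - 1)*(o + 1)*(o - 2)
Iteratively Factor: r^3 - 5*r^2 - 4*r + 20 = (r - 5)*(r^2 - 4) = (r - 5)*(r - 2)*(r + 2)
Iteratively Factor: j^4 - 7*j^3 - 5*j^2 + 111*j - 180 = (j - 3)*(j^3 - 4*j^2 - 17*j + 60) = (j - 3)*(j + 4)*(j^2 - 8*j + 15) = (j - 3)^2*(j + 4)*(j - 5)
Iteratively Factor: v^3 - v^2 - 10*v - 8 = (v + 2)*(v^2 - 3*v - 4) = (v - 4)*(v + 2)*(v + 1)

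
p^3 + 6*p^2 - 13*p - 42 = (p - 3)*(p + 2)*(p + 7)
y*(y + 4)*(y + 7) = y^3 + 11*y^2 + 28*y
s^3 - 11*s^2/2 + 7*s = s*(s - 7/2)*(s - 2)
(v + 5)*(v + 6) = v^2 + 11*v + 30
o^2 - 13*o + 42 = (o - 7)*(o - 6)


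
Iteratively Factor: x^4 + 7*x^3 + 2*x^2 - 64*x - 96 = (x + 4)*(x^3 + 3*x^2 - 10*x - 24) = (x + 2)*(x + 4)*(x^2 + x - 12) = (x - 3)*(x + 2)*(x + 4)*(x + 4)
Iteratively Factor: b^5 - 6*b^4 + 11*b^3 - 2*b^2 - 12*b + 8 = (b - 2)*(b^4 - 4*b^3 + 3*b^2 + 4*b - 4) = (b - 2)^2*(b^3 - 2*b^2 - b + 2) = (b - 2)^2*(b - 1)*(b^2 - b - 2) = (b - 2)^3*(b - 1)*(b + 1)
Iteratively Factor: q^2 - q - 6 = (q - 3)*(q + 2)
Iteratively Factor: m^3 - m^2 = (m - 1)*(m^2) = m*(m - 1)*(m)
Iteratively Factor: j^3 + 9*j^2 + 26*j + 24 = (j + 2)*(j^2 + 7*j + 12) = (j + 2)*(j + 4)*(j + 3)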